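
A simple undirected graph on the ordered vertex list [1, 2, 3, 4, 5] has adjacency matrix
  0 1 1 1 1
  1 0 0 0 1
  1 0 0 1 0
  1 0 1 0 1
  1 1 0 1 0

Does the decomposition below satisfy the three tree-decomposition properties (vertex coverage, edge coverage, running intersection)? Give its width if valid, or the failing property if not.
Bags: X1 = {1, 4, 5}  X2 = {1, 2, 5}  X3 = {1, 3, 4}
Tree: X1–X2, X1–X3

Yes; width 2.

Checking the three conditions: (i) the bags cover all of {1, 2, 3, 4, 5}; (ii) for each edge, some bag contains both endpoints; (iii) the bags containing any fixed vertex form a subtree. All hold, so the decomposition is valid with width 3 − 1 = 2.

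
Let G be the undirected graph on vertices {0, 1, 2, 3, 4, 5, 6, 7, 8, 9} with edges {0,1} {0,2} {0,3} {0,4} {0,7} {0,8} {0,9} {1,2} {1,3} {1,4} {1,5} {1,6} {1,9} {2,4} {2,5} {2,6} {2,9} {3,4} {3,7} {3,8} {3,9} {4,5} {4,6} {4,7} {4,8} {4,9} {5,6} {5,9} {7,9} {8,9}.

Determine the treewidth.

A width-4 tree decomposition is:
Bags: B1 = {0, 1, 2, 4, 9}  B2 = {0, 1, 3, 4, 9}  B3 = {1, 2, 4, 5, 9}  B4 = {0, 3, 4, 7, 9}  B5 = {1, 2, 4, 5, 6}  B6 = {0, 3, 4, 8, 9}
Tree: B1–B2, B1–B3, B2–B4, B3–B5, B4–B6
The largest bag has 5 vertices, giving width 4; this decomposition certifies tw(G) ≤ 4. Conversely, {0, 1, 2, 4, 9} is a clique of size 5, and the vertices of any clique must share a bag in every tree decomposition; so some bag has ≥ 5 vertices and tw(G) ≥ 4. Hence tw(G) = 4 exactly.

4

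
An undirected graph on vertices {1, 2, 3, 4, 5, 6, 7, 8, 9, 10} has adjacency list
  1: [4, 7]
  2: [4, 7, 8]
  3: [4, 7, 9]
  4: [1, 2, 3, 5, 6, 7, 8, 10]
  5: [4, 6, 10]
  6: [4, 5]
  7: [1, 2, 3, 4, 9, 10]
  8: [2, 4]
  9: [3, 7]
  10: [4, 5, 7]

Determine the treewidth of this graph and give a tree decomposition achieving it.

Treewidth 2.
One such decomposition:
Bags: B1 = {4, 7, 10}  B2 = {2, 4, 7}  B3 = {3, 4, 7}  B4 = {3, 7, 9}  B5 = {2, 4, 8}  B6 = {4, 5, 10}  B7 = {1, 4, 7}  B8 = {4, 5, 6}
Tree: B1–B2, B1–B3, B3–B4, B2–B5, B1–B6, B2–B7, B6–B8

The largest bag has 3 vertices, giving width 2; this decomposition certifies tw(G) ≤ 2. For the lower bound, the 3 vertices {3, 7, 9} are pairwise adjacent, and any tree decomposition puts a clique entirely inside one bag — forcing width ≥ 2. The upper and lower bounds meet at 2, so that is the treewidth.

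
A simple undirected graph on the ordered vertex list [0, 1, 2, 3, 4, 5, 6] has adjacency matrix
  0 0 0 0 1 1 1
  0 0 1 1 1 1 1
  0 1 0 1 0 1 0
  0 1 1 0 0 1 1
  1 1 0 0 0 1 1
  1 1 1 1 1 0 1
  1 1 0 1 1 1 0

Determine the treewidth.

A width-3 tree decomposition is:
Bags: B1 = {1, 3, 5, 6}  B2 = {1, 4, 5, 6}  B3 = {0, 4, 5, 6}  B4 = {1, 2, 3, 5}
Tree: B1–B2, B2–B3, B1–B4
The largest bag has 4 vertices, giving width 3; this decomposition certifies tw(G) ≤ 3. On the other hand G contains the 4-clique {0, 4, 5, 6}. A clique must lie in a single bag of any decomposition, so no decomposition can have width below 3. The upper and lower bounds meet at 3, so that is the treewidth.

3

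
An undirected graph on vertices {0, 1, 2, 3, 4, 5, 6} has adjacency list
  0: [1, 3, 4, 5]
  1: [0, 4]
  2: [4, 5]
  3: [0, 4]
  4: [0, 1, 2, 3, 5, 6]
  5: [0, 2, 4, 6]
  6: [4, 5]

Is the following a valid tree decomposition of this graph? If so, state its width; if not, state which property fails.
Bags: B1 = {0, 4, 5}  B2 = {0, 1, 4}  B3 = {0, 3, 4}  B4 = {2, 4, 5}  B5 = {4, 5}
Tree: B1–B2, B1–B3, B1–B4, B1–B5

A tree decomposition must satisfy three properties: every vertex lies in some bag; for every edge, both endpoints lie together in some bag; and for every vertex, the bags containing it form a connected subtree. Here vertex 6 appears in no bag, so the decomposition is invalid.

No — vertex 6 appears in no bag.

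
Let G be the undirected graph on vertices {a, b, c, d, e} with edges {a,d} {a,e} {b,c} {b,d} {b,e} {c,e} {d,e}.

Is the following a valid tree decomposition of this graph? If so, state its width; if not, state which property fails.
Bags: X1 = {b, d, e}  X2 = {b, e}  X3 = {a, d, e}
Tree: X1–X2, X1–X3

No — vertex c appears in no bag.

A tree decomposition must satisfy three properties: every vertex lies in some bag; for every edge, both endpoints lie together in some bag; and for every vertex, the bags containing it form a connected subtree. Here vertex c appears in no bag, so the decomposition is invalid.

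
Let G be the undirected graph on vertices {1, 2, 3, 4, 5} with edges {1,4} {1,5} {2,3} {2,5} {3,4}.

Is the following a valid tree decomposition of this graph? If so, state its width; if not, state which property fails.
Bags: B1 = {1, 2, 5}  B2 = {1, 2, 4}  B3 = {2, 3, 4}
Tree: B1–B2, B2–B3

Yes; width 2.

Vertex coverage: the bags together contain {1, 2, 3, 4, 5}, the full vertex set. Edge coverage: each edge of G has both endpoints in at least one bag. Running intersection: for every vertex, the bags containing it form a connected subtree. All three properties hold, so this is a valid tree decomposition of width max|bag| − 1 = 2, and hence tw(G) ≤ 2.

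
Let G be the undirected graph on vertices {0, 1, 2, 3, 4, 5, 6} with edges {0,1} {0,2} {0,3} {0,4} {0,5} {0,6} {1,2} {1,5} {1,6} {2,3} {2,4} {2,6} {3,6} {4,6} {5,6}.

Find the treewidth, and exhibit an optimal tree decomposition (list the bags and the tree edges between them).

Every bag has size at most 4, so the width is 4 − 1 = 3 and tw(G) ≤ 3. Conversely, {0, 1, 2, 6} is a clique of size 4, and the vertices of any clique must share a bag in every tree decomposition; so some bag has ≥ 4 vertices and tw(G) ≥ 3. Hence tw(G) = 3 exactly.

Treewidth 3.
Bags: B1 = {0, 2, 4, 6}  B2 = {0, 2, 3, 6}  B3 = {0, 1, 2, 6}  B4 = {0, 1, 5, 6}
Tree: B1–B2, B2–B3, B3–B4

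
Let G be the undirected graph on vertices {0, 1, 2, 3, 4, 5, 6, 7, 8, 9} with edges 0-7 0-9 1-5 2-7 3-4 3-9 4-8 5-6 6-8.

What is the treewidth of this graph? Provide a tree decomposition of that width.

Treewidth 1.
One such decomposition:
Bags: B1 = {2, 7}  B2 = {0, 7}  B3 = {0, 9}  B4 = {3, 9}  B5 = {3, 4}  B6 = {4, 8}  B7 = {6, 8}  B8 = {5, 6}  B9 = {1, 5}
Tree: B1–B2, B2–B3, B3–B4, B4–B5, B5–B6, B6–B7, B7–B8, B8–B9

Each bag holds 2 vertices, so the decomposition has width 1, which upper-bounds the treewidth. Any graph with an edge has treewidth ≥ 1, and G has the edge 2–7. Hence tw(G) = 1 exactly.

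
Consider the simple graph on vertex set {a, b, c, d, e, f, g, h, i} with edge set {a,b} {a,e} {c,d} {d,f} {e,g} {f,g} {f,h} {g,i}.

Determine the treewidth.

A width-1 tree decomposition is:
Bags: B1 = {f, g}  B2 = {e, g}  B3 = {g, i}  B4 = {a, e}  B5 = {d, f}  B6 = {a, b}  B7 = {c, d}  B8 = {f, h}
Tree: B1–B2, B1–B3, B2–B4, B1–B5, B4–B6, B5–B7, B5–B8
Each bag holds 2 vertices, so the decomposition has width 1, which upper-bounds the treewidth. Since G has at least one edge (e.g. g–f), it is not an edgeless graph, so tw(G) ≥ 1. Combining the bounds, tw(G) = 1.

1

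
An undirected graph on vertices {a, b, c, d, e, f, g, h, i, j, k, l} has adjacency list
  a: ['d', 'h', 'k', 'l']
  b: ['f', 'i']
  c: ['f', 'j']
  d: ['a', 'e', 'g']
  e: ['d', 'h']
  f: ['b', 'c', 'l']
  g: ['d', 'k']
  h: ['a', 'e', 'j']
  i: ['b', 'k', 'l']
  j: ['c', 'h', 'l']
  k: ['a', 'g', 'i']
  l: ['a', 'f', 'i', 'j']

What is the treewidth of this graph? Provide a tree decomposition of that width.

Treewidth 3.
One optimal decomposition is:
Bags: B1 = {d, e, g, h}  B2 = {a, d, g, h}  B3 = {a, g, h, k}  B4 = {a, h, j, k}  B5 = {a, j, k, l}  B6 = {i, j, k, l}  B7 = {c, i, j, l}  B8 = {c, f, i, l}  B9 = {b, c, f, i}
Tree: B1–B2, B2–B3, B3–B4, B4–B5, B5–B6, B6–B7, B7–B8, B8–B9

Each bag holds 4 vertices, so the decomposition has width 3, which upper-bounds the treewidth. For the lower bound: the 4 vertex sets {d,e,g}, {h}, {a}, {i,j,k,l} are disjoint, each induces a connected subgraph, and every pair is joined by at least one edge of G. Contracting each set to a single vertex therefore yields K_{4} as a minor, and since treewidth is minor-monotone, tw(G) ≥ tw(K_{4}) = 3. The upper and lower bounds meet at 3, so that is the treewidth.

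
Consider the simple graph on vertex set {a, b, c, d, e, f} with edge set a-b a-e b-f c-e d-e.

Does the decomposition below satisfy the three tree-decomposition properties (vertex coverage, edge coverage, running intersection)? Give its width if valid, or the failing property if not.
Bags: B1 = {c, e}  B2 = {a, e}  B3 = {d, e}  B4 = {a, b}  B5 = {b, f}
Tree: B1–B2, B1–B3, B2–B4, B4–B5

Checking the three conditions: (i) the bags cover all of {a, b, c, d, e, f}; (ii) for each edge, some bag contains both endpoints; (iii) the bags containing any fixed vertex form a subtree. All hold, so the decomposition is valid with width 2 − 1 = 1.

Yes; width 1.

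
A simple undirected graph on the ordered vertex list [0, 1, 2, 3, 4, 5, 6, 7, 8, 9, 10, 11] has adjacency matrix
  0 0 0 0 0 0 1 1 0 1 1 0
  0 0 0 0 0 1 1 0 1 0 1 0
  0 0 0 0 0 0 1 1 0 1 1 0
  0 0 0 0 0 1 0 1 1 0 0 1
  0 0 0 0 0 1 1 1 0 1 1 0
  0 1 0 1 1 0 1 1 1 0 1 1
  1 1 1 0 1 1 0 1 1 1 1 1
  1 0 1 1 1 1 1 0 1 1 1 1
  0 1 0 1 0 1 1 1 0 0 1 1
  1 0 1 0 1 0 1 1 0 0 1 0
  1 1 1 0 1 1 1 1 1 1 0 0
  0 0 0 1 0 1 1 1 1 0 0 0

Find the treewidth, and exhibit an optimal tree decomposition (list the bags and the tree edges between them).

Treewidth 4.
One such decomposition:
Bags: B1 = {5, 6, 7, 8, 10}  B2 = {5, 6, 7, 8, 11}  B3 = {4, 5, 6, 7, 10}  B4 = {3, 5, 7, 8, 11}  B5 = {4, 6, 7, 9, 10}  B6 = {2, 6, 7, 9, 10}  B7 = {1, 5, 6, 8, 10}  B8 = {0, 6, 7, 9, 10}
Tree: B1–B2, B1–B3, B2–B4, B3–B5, B5–B6, B1–B7, B6–B8

Every bag has size at most 5, so the width is 5 − 1 = 4 and tw(G) ≤ 4. Conversely, {3, 5, 7, 8, 11} is a clique of size 5, and the vertices of any clique must share a bag in every tree decomposition; so some bag has ≥ 5 vertices and tw(G) ≥ 4. Combining the bounds, tw(G) = 4.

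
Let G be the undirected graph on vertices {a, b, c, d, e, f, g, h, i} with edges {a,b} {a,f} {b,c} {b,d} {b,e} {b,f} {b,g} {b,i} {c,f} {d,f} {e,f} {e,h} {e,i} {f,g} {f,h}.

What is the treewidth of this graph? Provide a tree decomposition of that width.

Each bag holds 3 vertices, so the decomposition has width 2, which upper-bounds the treewidth. For the lower bound, the 3 vertices {e, f, h} are pairwise adjacent, and any tree decomposition puts a clique entirely inside one bag — forcing width ≥ 2. Hence tw(G) = 2 exactly.

Treewidth 2.
One such decomposition:
Bags: B1 = {a, b, f}  B2 = {b, d, f}  B3 = {b, f, g}  B4 = {b, c, f}  B5 = {b, e, f}  B6 = {b, e, i}  B7 = {e, f, h}
Tree: B1–B2, B2–B3, B2–B4, B3–B5, B5–B6, B5–B7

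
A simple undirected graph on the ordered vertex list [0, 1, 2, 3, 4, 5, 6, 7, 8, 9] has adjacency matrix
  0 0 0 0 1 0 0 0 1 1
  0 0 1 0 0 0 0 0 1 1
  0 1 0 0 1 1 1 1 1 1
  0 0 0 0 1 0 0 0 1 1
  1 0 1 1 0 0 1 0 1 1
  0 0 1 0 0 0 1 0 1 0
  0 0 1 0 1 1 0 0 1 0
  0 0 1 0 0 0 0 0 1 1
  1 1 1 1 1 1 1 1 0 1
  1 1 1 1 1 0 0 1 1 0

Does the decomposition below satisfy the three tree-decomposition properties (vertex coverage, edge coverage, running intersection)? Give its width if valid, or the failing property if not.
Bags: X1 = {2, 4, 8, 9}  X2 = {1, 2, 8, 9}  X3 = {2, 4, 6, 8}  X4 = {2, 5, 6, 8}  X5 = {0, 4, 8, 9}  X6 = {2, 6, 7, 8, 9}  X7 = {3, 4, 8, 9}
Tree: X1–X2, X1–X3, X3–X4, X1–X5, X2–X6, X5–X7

No — bags containing vertex 6 are not connected in the tree.

A tree decomposition must satisfy three properties: every vertex lies in some bag; for every edge, both endpoints lie together in some bag; and for every vertex, the bags containing it form a connected subtree. Here bags containing vertex 6 are not connected in the tree, so the decomposition is invalid.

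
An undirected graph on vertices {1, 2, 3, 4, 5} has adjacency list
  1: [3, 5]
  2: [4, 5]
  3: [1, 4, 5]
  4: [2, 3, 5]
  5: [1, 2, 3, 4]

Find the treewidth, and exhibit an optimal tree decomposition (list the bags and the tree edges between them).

Treewidth 2.
One such decomposition:
Bags: B1 = {3, 4, 5}  B2 = {1, 3, 5}  B3 = {2, 4, 5}
Tree: B1–B2, B1–B3

The largest bag has 3 vertices, giving width 2; this decomposition certifies tw(G) ≤ 2. On the other hand G contains the 3-clique {2, 4, 5}. A clique must lie in a single bag of any decomposition, so no decomposition can have width below 2. The upper and lower bounds meet at 2, so that is the treewidth.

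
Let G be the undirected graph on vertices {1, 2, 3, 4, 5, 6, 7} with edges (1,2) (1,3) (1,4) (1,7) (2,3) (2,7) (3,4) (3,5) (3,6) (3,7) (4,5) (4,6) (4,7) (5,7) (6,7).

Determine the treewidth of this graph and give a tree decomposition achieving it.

The largest bag has 4 vertices, giving width 3; this decomposition certifies tw(G) ≤ 3. Conversely, {1, 2, 3, 7} is a clique of size 4, and the vertices of any clique must share a bag in every tree decomposition; so some bag has ≥ 4 vertices and tw(G) ≥ 3. Therefore the treewidth is 3.

Treewidth 3.
Bags: B1 = {1, 3, 4, 7}  B2 = {3, 4, 5, 7}  B3 = {3, 4, 6, 7}  B4 = {1, 2, 3, 7}
Tree: B1–B2, B1–B3, B1–B4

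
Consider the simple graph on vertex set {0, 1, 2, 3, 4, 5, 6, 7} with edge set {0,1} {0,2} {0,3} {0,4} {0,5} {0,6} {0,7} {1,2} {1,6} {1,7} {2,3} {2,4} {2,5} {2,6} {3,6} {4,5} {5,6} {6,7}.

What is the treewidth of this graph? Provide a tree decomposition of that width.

Each bag holds 4 vertices, so the decomposition has width 3, which upper-bounds the treewidth. On the other hand G contains the 4-clique {0, 2, 4, 5}. A clique must lie in a single bag of any decomposition, so no decomposition can have width below 3. Combining the bounds, tw(G) = 3.

Treewidth 3.
One optimal decomposition is:
Bags: B1 = {0, 2, 3, 6}  B2 = {0, 1, 2, 6}  B3 = {0, 2, 5, 6}  B4 = {0, 2, 4, 5}  B5 = {0, 1, 6, 7}
Tree: B1–B2, B2–B3, B3–B4, B2–B5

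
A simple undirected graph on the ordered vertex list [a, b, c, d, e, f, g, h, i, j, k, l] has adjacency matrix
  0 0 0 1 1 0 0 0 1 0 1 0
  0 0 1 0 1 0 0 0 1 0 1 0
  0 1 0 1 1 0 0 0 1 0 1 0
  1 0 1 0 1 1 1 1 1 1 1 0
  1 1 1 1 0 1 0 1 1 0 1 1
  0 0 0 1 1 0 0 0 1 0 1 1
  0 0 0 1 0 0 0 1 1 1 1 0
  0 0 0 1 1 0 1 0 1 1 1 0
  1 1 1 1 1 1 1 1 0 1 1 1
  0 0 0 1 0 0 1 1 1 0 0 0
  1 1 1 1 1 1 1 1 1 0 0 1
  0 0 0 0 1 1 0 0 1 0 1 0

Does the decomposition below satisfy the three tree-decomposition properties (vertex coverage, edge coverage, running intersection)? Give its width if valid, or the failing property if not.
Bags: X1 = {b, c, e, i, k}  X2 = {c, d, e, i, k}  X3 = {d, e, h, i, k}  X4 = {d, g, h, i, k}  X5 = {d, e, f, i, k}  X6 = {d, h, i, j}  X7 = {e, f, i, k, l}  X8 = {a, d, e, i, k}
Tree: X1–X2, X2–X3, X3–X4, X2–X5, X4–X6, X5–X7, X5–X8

A tree decomposition must satisfy three properties: every vertex lies in some bag; for every edge, both endpoints lie together in some bag; and for every vertex, the bags containing it form a connected subtree. Here edge (g,j) lies in no bag, so the decomposition is invalid.

No — edge (g,j) lies in no bag.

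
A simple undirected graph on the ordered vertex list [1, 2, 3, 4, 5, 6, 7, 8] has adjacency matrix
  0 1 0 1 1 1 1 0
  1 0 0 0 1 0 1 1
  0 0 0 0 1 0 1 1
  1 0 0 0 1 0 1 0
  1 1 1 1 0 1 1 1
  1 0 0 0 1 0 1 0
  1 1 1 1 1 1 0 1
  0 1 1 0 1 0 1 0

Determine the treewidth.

A width-3 tree decomposition is:
Bags: B1 = {2, 5, 7, 8}  B2 = {1, 2, 5, 7}  B3 = {3, 5, 7, 8}  B4 = {1, 5, 6, 7}  B5 = {1, 4, 5, 7}
Tree: B1–B2, B1–B3, B2–B4, B4–B5
Every bag has size at most 4, so the width is 4 − 1 = 3 and tw(G) ≤ 3. Conversely, {2, 5, 7, 8} is a clique of size 4, and the vertices of any clique must share a bag in every tree decomposition; so some bag has ≥ 4 vertices and tw(G) ≥ 3. Combining the bounds, tw(G) = 3.

3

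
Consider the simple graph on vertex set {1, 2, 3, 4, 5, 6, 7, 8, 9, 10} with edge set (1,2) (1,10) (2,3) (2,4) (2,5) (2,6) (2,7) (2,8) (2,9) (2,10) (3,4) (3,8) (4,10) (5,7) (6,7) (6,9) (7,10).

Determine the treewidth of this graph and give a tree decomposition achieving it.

Each bag holds 3 vertices, so the decomposition has width 2, which upper-bounds the treewidth. For the lower bound, the 3 vertices {1, 2, 10} are pairwise adjacent, and any tree decomposition puts a clique entirely inside one bag — forcing width ≥ 2. The upper and lower bounds meet at 2, so that is the treewidth.

Treewidth 2.
Bags: B1 = {2, 4, 10}  B2 = {2, 7, 10}  B3 = {2, 6, 7}  B4 = {2, 6, 9}  B5 = {1, 2, 10}  B6 = {2, 3, 4}  B7 = {2, 5, 7}  B8 = {2, 3, 8}
Tree: B1–B2, B2–B3, B3–B4, B1–B5, B1–B6, B3–B7, B6–B8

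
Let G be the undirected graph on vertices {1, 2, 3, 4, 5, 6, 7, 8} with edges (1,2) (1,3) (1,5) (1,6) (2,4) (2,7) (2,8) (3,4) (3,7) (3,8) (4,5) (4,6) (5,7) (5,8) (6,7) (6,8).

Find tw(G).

4

A width-4 tree decomposition is:
Bags: B1 = {1, 3, 4, 7, 8}  B2 = {1, 4, 6, 7, 8}  B3 = {1, 2, 4, 7, 8}  B4 = {1, 4, 5, 7, 8}
Tree: B1–B2, B2–B3, B3–B4
Each bag holds 5 vertices, so the decomposition has width 4, which upper-bounds the treewidth. For the lower bound: the 5 vertex sets {1,3}, {4,6}, {2,7}, {8}, {5} are disjoint, each induces a connected subgraph, and every pair is joined by at least one edge of G. Contracting each set to a single vertex therefore yields K_{5} as a minor, and since treewidth is minor-monotone, tw(G) ≥ tw(K_{5}) = 4. Combining the bounds, tw(G) = 4.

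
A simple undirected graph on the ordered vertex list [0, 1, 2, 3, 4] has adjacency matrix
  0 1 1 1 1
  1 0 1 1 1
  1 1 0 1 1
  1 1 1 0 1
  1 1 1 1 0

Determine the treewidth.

4

A width-4 tree decomposition is:
Bags: B1 = {0, 1, 2, 3, 4}
Tree: (single bag)
A single bag containing all 5 vertices is trivially a valid decomposition of width 4. Conversely, {0, 1, 2, 3, 4} is a clique of size 5, and the vertices of any clique must share a bag in every tree decomposition; so some bag has ≥ 5 vertices and tw(G) ≥ 4. The upper and lower bounds meet at 4, so that is the treewidth.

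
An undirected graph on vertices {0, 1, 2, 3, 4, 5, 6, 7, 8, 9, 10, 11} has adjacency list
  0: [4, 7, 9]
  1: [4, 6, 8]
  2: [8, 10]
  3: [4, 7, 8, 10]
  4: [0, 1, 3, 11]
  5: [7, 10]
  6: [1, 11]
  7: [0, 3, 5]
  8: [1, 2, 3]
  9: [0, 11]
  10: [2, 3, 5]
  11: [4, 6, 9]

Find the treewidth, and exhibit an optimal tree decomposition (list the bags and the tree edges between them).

Each bag holds 4 vertices, so the decomposition has width 3, which upper-bounds the treewidth. For the lower bound: the 4 vertex sets {2,5,10}, {7}, {3}, {0,1,4,8} are disjoint, each induces a connected subgraph, and every pair is joined by at least one edge of G. Contracting each set to a single vertex therefore yields K_{4} as a minor, and since treewidth is minor-monotone, tw(G) ≥ tw(K_{4}) = 3. Hence tw(G) = 3 exactly.

Treewidth 3.
One optimal decomposition is:
Bags: B1 = {2, 5, 7, 10}  B2 = {2, 3, 7, 10}  B3 = {2, 3, 7, 8}  B4 = {0, 3, 7, 8}  B5 = {0, 3, 4, 8}  B6 = {0, 1, 4, 8}  B7 = {0, 1, 4, 9}  B8 = {1, 4, 9, 11}  B9 = {1, 6, 9, 11}
Tree: B1–B2, B2–B3, B3–B4, B4–B5, B5–B6, B6–B7, B7–B8, B8–B9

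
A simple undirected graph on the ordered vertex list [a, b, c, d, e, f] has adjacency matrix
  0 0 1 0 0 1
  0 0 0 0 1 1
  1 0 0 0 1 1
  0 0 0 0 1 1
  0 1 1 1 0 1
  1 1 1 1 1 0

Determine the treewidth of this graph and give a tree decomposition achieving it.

Each bag holds 3 vertices, so the decomposition has width 2, which upper-bounds the treewidth. On the other hand G contains the 3-clique {d, e, f}. A clique must lie in a single bag of any decomposition, so no decomposition can have width below 2. Hence tw(G) = 2 exactly.

Treewidth 2.
One optimal decomposition is:
Bags: B1 = {c, e, f}  B2 = {a, c, f}  B3 = {d, e, f}  B4 = {b, e, f}
Tree: B1–B2, B1–B3, B3–B4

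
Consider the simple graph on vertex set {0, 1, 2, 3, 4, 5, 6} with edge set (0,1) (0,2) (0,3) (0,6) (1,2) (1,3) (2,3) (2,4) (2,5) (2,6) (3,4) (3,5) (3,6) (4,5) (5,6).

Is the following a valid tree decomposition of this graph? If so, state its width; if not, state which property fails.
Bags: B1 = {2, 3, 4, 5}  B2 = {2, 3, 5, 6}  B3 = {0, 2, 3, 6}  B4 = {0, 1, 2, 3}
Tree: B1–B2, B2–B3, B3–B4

Yes; width 3.

Vertex coverage: the bags together contain {0, 1, 2, 3, 4, 5, 6}, the full vertex set. Edge coverage: each edge of G has both endpoints in at least one bag. Running intersection: for every vertex, the bags containing it form a connected subtree. All three properties hold, so this is a valid tree decomposition of width max|bag| − 1 = 3, and hence tw(G) ≤ 3.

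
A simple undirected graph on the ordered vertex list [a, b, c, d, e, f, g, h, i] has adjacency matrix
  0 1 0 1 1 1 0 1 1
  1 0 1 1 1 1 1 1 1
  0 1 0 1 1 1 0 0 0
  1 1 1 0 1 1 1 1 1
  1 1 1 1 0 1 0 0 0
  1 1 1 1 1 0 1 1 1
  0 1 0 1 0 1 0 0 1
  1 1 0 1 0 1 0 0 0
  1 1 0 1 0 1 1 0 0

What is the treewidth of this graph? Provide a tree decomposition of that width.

Treewidth 4.
One optimal decomposition is:
Bags: B1 = {a, b, d, f, i}  B2 = {a, b, d, e, f}  B3 = {b, c, d, e, f}  B4 = {a, b, d, f, h}  B5 = {b, d, f, g, i}
Tree: B1–B2, B2–B3, B1–B4, B1–B5

Each bag holds 5 vertices, so the decomposition has width 4, which upper-bounds the treewidth. Conversely, {b, d, f, g, i} is a clique of size 5, and the vertices of any clique must share a bag in every tree decomposition; so some bag has ≥ 5 vertices and tw(G) ≥ 4. Hence tw(G) = 4 exactly.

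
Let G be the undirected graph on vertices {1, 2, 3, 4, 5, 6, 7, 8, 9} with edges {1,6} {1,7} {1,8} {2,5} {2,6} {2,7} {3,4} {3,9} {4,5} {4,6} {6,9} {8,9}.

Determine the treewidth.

A width-3 tree decomposition is:
Bags: B1 = {2, 4, 5, 7}  B2 = {2, 4, 6, 7}  B3 = {1, 4, 6, 7}  B4 = {1, 3, 4, 6}  B5 = {1, 3, 6, 9}  B6 = {1, 3, 8, 9}
Tree: B1–B2, B2–B3, B3–B4, B4–B5, B5–B6
Every bag has size at most 4, so the width is 4 − 1 = 3 and tw(G) ≤ 3. For the lower bound: the 4 vertex sets {2,5,7}, {4}, {6}, {1,3,8,9} are disjoint, each induces a connected subgraph, and every pair is joined by at least one edge of G. Contracting each set to a single vertex therefore yields K_{4} as a minor, and since treewidth is minor-monotone, tw(G) ≥ tw(K_{4}) = 3. Therefore the treewidth is 3.

3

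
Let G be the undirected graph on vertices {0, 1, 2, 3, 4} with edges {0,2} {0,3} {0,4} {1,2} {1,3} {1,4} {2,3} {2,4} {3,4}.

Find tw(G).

3

A width-3 tree decomposition is:
Bags: B1 = {1, 2, 3, 4}  B2 = {0, 2, 3, 4}
Tree: B1–B2
Every bag has size at most 4, so the width is 4 − 1 = 3 and tw(G) ≤ 3. On the other hand G contains the 4-clique {0, 2, 3, 4}. A clique must lie in a single bag of any decomposition, so no decomposition can have width below 3. Therefore the treewidth is 3.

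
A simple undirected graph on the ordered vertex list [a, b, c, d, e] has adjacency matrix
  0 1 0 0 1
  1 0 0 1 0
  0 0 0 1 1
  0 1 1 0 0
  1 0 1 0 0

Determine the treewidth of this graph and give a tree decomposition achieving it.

Treewidth 2.
Bags: B1 = {c, d, e}  B2 = {a, d, e}  B3 = {a, b, d}
Tree: B1–B2, B2–B3

Every bag has size at most 3, so the width is 3 − 1 = 2 and tw(G) ≤ 2. Since d–c–e–a–b–d is a cycle in G, G is not acyclic. Forests are exactly the graphs of treewidth ≤ 1, so tw(G) ≥ 2. Therefore the treewidth is 2.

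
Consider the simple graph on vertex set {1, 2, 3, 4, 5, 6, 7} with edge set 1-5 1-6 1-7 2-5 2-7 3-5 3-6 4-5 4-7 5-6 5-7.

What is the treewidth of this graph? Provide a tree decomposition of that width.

Treewidth 2.
One such decomposition:
Bags: B1 = {1, 5, 6}  B2 = {1, 5, 7}  B3 = {4, 5, 7}  B4 = {2, 5, 7}  B5 = {3, 5, 6}
Tree: B1–B2, B2–B3, B3–B4, B1–B5

Every bag has size at most 3, so the width is 3 − 1 = 2 and tw(G) ≤ 2. Conversely, {3, 5, 6} is a clique of size 3, and the vertices of any clique must share a bag in every tree decomposition; so some bag has ≥ 3 vertices and tw(G) ≥ 2. Therefore the treewidth is 2.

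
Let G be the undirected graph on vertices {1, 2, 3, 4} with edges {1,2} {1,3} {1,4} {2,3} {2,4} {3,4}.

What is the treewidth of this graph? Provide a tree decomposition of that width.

A single bag containing all 4 vertices is trivially a valid decomposition of width 3. For the lower bound, the 4 vertices {1, 2, 3, 4} are pairwise adjacent, and any tree decomposition puts a clique entirely inside one bag — forcing width ≥ 3. Combining the bounds, tw(G) = 3.

Treewidth 3.
One such decomposition:
Bags: B1 = {1, 2, 3, 4}
Tree: (single bag)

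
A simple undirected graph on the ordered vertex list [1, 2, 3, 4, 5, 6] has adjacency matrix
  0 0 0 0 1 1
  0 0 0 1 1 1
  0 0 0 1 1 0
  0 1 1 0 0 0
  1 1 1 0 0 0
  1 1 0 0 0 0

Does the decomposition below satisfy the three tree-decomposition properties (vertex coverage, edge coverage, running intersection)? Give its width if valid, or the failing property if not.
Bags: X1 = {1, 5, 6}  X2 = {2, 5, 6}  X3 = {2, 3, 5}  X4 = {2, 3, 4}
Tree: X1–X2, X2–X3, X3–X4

Yes; width 2.

Checking the three conditions: (i) the bags cover all of {1, 2, 3, 4, 5, 6}; (ii) for each edge, some bag contains both endpoints; (iii) the bags containing any fixed vertex form a subtree. All hold, so the decomposition is valid with width 3 − 1 = 2.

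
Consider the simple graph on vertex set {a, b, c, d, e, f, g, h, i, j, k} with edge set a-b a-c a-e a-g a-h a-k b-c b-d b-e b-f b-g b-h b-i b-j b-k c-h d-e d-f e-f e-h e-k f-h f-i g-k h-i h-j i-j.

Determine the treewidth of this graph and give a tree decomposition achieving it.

Treewidth 3.
One such decomposition:
Bags: B1 = {b, e, f, h}  B2 = {a, b, e, h}  B3 = {b, f, h, i}  B4 = {a, b, c, h}  B5 = {a, b, e, k}  B6 = {b, d, e, f}  B7 = {b, h, i, j}  B8 = {a, b, g, k}
Tree: B1–B2, B1–B3, B2–B4, B2–B5, B1–B6, B3–B7, B5–B8

Each bag holds 4 vertices, so the decomposition has width 3, which upper-bounds the treewidth. Conversely, {b, d, e, f} is a clique of size 4, and the vertices of any clique must share a bag in every tree decomposition; so some bag has ≥ 4 vertices and tw(G) ≥ 3. Therefore the treewidth is 3.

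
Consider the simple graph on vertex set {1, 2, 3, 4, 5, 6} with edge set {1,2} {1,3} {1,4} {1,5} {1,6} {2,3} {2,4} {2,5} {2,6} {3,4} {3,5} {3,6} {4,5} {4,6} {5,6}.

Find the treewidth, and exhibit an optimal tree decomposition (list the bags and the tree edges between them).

With just one bag of size 6, the width is 6 − 1 = 5, so tw(G) ≤ 5. Conversely, {1, 2, 3, 4, 5, 6} is a clique of size 6, and the vertices of any clique must share a bag in every tree decomposition; so some bag has ≥ 6 vertices and tw(G) ≥ 5. The upper and lower bounds meet at 5, so that is the treewidth.

Treewidth 5.
One optimal decomposition is:
Bags: B1 = {1, 2, 3, 4, 5, 6}
Tree: (single bag)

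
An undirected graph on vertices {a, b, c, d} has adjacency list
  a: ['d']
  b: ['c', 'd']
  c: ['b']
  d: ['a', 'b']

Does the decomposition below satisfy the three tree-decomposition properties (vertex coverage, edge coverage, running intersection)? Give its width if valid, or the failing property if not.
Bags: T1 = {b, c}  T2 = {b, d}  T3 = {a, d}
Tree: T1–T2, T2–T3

Vertex coverage: the bags together contain {a, b, c, d}, the full vertex set. Edge coverage: each edge of G has both endpoints in at least one bag. Running intersection: for every vertex, the bags containing it form a connected subtree. All three properties hold, so this is a valid tree decomposition of width max|bag| − 1 = 1, and hence tw(G) ≤ 1.

Yes; width 1.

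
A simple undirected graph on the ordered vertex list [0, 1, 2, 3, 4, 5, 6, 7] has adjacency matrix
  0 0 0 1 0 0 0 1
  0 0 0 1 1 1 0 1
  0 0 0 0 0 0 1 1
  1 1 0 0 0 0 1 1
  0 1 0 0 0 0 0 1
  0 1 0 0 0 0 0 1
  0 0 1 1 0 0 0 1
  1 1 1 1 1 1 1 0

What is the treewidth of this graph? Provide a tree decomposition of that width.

Every bag has size at most 3, so the width is 3 − 1 = 2 and tw(G) ≤ 2. For the lower bound, the 3 vertices {0, 3, 7} are pairwise adjacent, and any tree decomposition puts a clique entirely inside one bag — forcing width ≥ 2. The upper and lower bounds meet at 2, so that is the treewidth.

Treewidth 2.
One optimal decomposition is:
Bags: B1 = {1, 3, 7}  B2 = {3, 6, 7}  B3 = {2, 6, 7}  B4 = {0, 3, 7}  B5 = {1, 4, 7}  B6 = {1, 5, 7}
Tree: B1–B2, B2–B3, B2–B4, B1–B5, B1–B6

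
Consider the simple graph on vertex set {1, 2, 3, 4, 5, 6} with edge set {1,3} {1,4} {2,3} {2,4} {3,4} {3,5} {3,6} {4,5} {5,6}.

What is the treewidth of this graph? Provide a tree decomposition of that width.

Treewidth 2.
One such decomposition:
Bags: B1 = {1, 3, 4}  B2 = {2, 3, 4}  B3 = {3, 4, 5}  B4 = {3, 5, 6}
Tree: B1–B2, B2–B3, B3–B4

Every bag has size at most 3, so the width is 3 − 1 = 2 and tw(G) ≤ 2. For the lower bound, the 3 vertices {1, 3, 4} are pairwise adjacent, and any tree decomposition puts a clique entirely inside one bag — forcing width ≥ 2. Combining the bounds, tw(G) = 2.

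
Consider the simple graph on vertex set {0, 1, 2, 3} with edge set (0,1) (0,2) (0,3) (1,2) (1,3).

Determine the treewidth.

A width-2 tree decomposition is:
Bags: B1 = {0, 1, 2}  B2 = {0, 1, 3}
Tree: B1–B2
The largest bag has 3 vertices, giving width 2; this decomposition certifies tw(G) ≤ 2. For the lower bound, the 3 vertices {0, 1, 2} are pairwise adjacent, and any tree decomposition puts a clique entirely inside one bag — forcing width ≥ 2. The upper and lower bounds meet at 2, so that is the treewidth.

2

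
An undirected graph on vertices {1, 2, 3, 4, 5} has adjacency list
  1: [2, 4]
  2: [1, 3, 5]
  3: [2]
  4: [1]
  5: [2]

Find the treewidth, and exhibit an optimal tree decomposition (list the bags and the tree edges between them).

The largest bag has 2 vertices, giving width 1; this decomposition certifies tw(G) ≤ 1. Since G has at least one edge (e.g. 1–4), it is not an edgeless graph, so tw(G) ≥ 1. Therefore the treewidth is 1.

Treewidth 1.
Bags: B1 = {1, 4}  B2 = {1, 2}  B3 = {2, 3}  B4 = {2, 5}
Tree: B1–B2, B2–B3, B2–B4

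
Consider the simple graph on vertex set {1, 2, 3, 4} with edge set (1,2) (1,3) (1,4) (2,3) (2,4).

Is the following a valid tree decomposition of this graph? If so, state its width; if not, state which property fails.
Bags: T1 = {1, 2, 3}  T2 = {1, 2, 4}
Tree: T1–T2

Checking the three conditions: (i) the bags cover all of {1, 2, 3, 4}; (ii) for each edge, some bag contains both endpoints; (iii) the bags containing any fixed vertex form a subtree. All hold, so the decomposition is valid with width 3 − 1 = 2.

Yes; width 2.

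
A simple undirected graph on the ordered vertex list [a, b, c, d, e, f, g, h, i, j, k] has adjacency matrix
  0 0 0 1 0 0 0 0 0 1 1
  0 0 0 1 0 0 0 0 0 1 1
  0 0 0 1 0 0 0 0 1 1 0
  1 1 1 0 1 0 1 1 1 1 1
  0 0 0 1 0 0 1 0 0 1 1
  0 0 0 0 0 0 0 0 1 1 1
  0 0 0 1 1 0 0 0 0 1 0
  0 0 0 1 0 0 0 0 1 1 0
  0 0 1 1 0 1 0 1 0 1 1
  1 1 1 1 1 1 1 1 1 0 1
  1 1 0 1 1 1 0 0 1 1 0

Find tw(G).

A width-3 tree decomposition is:
Bags: B1 = {d, i, j, k}  B2 = {f, i, j, k}  B3 = {a, d, j, k}  B4 = {d, h, i, j}  B5 = {d, e, j, k}  B6 = {c, d, i, j}  B7 = {d, e, g, j}  B8 = {b, d, j, k}
Tree: B1–B2, B1–B3, B1–B4, B1–B5, B1–B6, B5–B7, B5–B8
Each bag holds 4 vertices, so the decomposition has width 3, which upper-bounds the treewidth. For the lower bound, the 4 vertices {d, e, g, j} are pairwise adjacent, and any tree decomposition puts a clique entirely inside one bag — forcing width ≥ 3. Combining the bounds, tw(G) = 3.

3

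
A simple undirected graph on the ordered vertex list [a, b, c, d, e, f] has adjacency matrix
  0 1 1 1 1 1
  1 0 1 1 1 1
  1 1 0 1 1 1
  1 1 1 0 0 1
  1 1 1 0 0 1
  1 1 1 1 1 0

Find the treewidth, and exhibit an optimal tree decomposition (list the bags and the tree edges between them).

Each bag holds 5 vertices, so the decomposition has width 4, which upper-bounds the treewidth. For the lower bound, the 5 vertices {a, b, c, d, f} are pairwise adjacent, and any tree decomposition puts a clique entirely inside one bag — forcing width ≥ 4. Hence tw(G) = 4 exactly.

Treewidth 4.
One optimal decomposition is:
Bags: B1 = {a, b, c, d, f}  B2 = {a, b, c, e, f}
Tree: B1–B2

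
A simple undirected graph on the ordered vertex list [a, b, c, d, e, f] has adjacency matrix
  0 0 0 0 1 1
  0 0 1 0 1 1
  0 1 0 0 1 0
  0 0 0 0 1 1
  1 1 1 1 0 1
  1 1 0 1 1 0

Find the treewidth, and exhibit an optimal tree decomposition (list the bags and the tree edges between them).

Treewidth 2.
One such decomposition:
Bags: B1 = {d, e, f}  B2 = {b, e, f}  B3 = {b, c, e}  B4 = {a, e, f}
Tree: B1–B2, B2–B3, B2–B4

The largest bag has 3 vertices, giving width 2; this decomposition certifies tw(G) ≤ 2. On the other hand G contains the 3-clique {b, c, e}. A clique must lie in a single bag of any decomposition, so no decomposition can have width below 2. Hence tw(G) = 2 exactly.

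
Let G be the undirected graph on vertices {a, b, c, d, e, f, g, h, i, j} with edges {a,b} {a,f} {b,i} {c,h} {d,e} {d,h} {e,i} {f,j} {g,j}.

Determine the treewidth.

A width-1 tree decomposition is:
Bags: B1 = {g, j}  B2 = {f, j}  B3 = {a, f}  B4 = {a, b}  B5 = {b, i}  B6 = {e, i}  B7 = {d, e}  B8 = {d, h}  B9 = {c, h}
Tree: B1–B2, B2–B3, B3–B4, B4–B5, B5–B6, B6–B7, B7–B8, B8–B9
Every bag has size at most 2, so the width is 2 − 1 = 1 and tw(G) ≤ 1. Since G has at least one edge (e.g. g–j), it is not an edgeless graph, so tw(G) ≥ 1. Therefore the treewidth is 1.

1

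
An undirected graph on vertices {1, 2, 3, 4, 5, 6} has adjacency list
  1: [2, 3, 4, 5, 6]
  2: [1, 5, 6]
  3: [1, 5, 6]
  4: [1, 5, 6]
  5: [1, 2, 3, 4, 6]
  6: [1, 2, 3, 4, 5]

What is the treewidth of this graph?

A width-3 tree decomposition is:
Bags: B1 = {1, 2, 5, 6}  B2 = {1, 4, 5, 6}  B3 = {1, 3, 5, 6}
Tree: B1–B2, B2–B3
Each bag holds 4 vertices, so the decomposition has width 3, which upper-bounds the treewidth. Conversely, {1, 2, 5, 6} is a clique of size 4, and the vertices of any clique must share a bag in every tree decomposition; so some bag has ≥ 4 vertices and tw(G) ≥ 3. Hence tw(G) = 3 exactly.

3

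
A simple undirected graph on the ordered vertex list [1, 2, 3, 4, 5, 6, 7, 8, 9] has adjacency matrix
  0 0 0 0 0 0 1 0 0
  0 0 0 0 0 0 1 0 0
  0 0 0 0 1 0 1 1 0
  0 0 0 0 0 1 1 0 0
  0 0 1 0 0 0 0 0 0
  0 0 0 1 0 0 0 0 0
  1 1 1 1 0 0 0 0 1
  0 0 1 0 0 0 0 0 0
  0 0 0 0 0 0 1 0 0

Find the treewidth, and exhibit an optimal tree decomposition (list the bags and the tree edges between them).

The largest bag has 2 vertices, giving width 1; this decomposition certifies tw(G) ≤ 1. G has an edge, so its treewidth is at least 1. Combining the bounds, tw(G) = 1.

Treewidth 1.
Bags: B1 = {7, 9}  B2 = {2, 7}  B3 = {4, 7}  B4 = {3, 7}  B5 = {1, 7}  B6 = {3, 8}  B7 = {3, 5}  B8 = {4, 6}
Tree: B1–B2, B2–B3, B2–B4, B3–B5, B4–B6, B6–B7, B3–B8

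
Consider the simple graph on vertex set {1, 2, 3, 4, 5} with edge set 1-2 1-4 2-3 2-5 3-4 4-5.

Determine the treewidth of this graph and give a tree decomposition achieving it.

Every bag has size at most 3, so the width is 3 − 1 = 2 and tw(G) ≤ 2. The edges 3–2–1–4–3 form a cycle, so G is not a tree and its treewidth is at least 2. Hence tw(G) = 2 exactly.

Treewidth 2.
Bags: B1 = {2, 3, 4}  B2 = {1, 2, 4}  B3 = {2, 4, 5}
Tree: B1–B2, B2–B3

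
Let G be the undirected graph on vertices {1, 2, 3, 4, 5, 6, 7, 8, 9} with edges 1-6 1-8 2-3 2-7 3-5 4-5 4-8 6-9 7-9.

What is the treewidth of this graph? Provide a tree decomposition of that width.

Treewidth 2.
One such decomposition:
Bags: B1 = {2, 3, 5}  B2 = {2, 5, 7}  B3 = {5, 7, 9}  B4 = {5, 6, 9}  B5 = {1, 5, 6}  B6 = {1, 5, 8}  B7 = {4, 5, 8}
Tree: B1–B2, B2–B3, B3–B4, B4–B5, B5–B6, B6–B7

Each bag holds 3 vertices, so the decomposition has width 2, which upper-bounds the treewidth. Since 5–3–2–7–9–6–1–8–4–5 is a cycle in G, G is not acyclic. Forests are exactly the graphs of treewidth ≤ 1, so tw(G) ≥ 2. Combining the bounds, tw(G) = 2.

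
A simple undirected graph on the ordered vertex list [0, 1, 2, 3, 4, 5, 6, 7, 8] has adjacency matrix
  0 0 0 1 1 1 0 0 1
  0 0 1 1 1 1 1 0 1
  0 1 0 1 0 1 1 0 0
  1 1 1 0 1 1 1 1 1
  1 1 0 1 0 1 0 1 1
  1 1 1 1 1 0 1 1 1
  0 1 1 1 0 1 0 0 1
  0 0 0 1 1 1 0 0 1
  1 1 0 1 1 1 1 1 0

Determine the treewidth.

A width-4 tree decomposition is:
Bags: B1 = {1, 3, 4, 5, 8}  B2 = {1, 3, 5, 6, 8}  B3 = {0, 3, 4, 5, 8}  B4 = {3, 4, 5, 7, 8}  B5 = {1, 2, 3, 5, 6}
Tree: B1–B2, B1–B3, B3–B4, B2–B5
The largest bag has 5 vertices, giving width 4; this decomposition certifies tw(G) ≤ 4. On the other hand G contains the 5-clique {0, 3, 4, 5, 8}. A clique must lie in a single bag of any decomposition, so no decomposition can have width below 4. Therefore the treewidth is 4.

4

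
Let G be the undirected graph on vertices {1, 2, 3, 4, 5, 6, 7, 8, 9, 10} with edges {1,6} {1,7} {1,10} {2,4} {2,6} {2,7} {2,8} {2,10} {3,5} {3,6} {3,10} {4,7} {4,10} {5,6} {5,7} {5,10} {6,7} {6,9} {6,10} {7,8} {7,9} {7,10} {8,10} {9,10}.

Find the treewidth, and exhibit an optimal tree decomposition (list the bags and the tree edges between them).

Each bag holds 4 vertices, so the decomposition has width 3, which upper-bounds the treewidth. On the other hand G contains the 4-clique {3, 5, 6, 10}. A clique must lie in a single bag of any decomposition, so no decomposition can have width below 3. Hence tw(G) = 3 exactly.

Treewidth 3.
One optimal decomposition is:
Bags: B1 = {6, 7, 9, 10}  B2 = {2, 6, 7, 10}  B3 = {5, 6, 7, 10}  B4 = {1, 6, 7, 10}  B5 = {2, 7, 8, 10}  B6 = {2, 4, 7, 10}  B7 = {3, 5, 6, 10}
Tree: B1–B2, B2–B3, B2–B4, B2–B5, B2–B6, B3–B7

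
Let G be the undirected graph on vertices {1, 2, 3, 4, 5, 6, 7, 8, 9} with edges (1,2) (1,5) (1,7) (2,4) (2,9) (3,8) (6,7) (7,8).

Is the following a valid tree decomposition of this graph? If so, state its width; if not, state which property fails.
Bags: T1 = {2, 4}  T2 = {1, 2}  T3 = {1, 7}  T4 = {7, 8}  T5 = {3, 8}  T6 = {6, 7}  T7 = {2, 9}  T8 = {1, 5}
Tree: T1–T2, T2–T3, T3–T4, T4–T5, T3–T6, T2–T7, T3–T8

Yes; width 1.

Vertex coverage: the bags together contain {1, 2, 3, 4, 5, 6, 7, 8, 9}, the full vertex set. Edge coverage: each edge of G has both endpoints in at least one bag. Running intersection: for every vertex, the bags containing it form a connected subtree. All three properties hold, so this is a valid tree decomposition of width max|bag| − 1 = 1, and hence tw(G) ≤ 1.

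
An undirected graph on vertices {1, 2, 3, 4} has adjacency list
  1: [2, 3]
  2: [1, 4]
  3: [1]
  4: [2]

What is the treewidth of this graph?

A width-1 tree decomposition is:
Bags: B1 = {1, 3}  B2 = {1, 2}  B3 = {2, 4}
Tree: B1–B2, B2–B3
The largest bag has 2 vertices, giving width 1; this decomposition certifies tw(G) ≤ 1. G has an edge, so its treewidth is at least 1. Hence tw(G) = 1 exactly.

1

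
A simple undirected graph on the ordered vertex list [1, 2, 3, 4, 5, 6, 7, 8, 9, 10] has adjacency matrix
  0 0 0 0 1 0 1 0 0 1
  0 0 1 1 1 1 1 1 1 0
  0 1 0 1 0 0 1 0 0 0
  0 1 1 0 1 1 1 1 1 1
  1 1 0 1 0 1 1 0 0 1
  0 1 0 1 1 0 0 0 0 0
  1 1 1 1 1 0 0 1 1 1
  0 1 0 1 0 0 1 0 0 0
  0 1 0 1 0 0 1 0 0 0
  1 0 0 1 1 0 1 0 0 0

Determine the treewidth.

A width-3 tree decomposition is:
Bags: B1 = {2, 4, 5, 7}  B2 = {2, 3, 4, 7}  B3 = {2, 4, 5, 6}  B4 = {2, 4, 7, 8}  B5 = {4, 5, 7, 10}  B6 = {1, 5, 7, 10}  B7 = {2, 4, 7, 9}
Tree: B1–B2, B1–B3, B2–B4, B1–B5, B5–B6, B4–B7
The largest bag has 4 vertices, giving width 3; this decomposition certifies tw(G) ≤ 3. Conversely, {1, 5, 7, 10} is a clique of size 4, and the vertices of any clique must share a bag in every tree decomposition; so some bag has ≥ 4 vertices and tw(G) ≥ 3. Combining the bounds, tw(G) = 3.

3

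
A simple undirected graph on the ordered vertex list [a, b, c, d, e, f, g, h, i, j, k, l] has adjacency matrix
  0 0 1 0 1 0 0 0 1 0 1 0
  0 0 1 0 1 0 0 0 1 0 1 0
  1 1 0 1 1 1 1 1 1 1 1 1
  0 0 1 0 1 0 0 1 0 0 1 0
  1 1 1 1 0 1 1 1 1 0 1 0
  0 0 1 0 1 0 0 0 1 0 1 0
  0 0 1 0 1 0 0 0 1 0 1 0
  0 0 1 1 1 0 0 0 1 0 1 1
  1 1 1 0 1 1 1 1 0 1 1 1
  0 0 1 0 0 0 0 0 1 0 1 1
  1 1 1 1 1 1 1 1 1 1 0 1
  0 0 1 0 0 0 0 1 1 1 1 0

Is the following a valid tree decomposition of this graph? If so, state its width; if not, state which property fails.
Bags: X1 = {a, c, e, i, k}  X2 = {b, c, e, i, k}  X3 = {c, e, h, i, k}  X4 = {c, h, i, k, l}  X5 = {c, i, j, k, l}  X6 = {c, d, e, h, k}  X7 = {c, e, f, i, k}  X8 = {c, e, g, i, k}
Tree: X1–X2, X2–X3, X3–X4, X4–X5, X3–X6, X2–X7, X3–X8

Every vertex of G appears in some bag (union = {a, b, c, d, e, f, g, h, i, j, k, l}); every edge is covered by a bag; and for each vertex v the set of bags containing v is connected in the bag tree. The decomposition is therefore valid. The largest bag has 5 vertices, so the width is 4.

Yes; width 4.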